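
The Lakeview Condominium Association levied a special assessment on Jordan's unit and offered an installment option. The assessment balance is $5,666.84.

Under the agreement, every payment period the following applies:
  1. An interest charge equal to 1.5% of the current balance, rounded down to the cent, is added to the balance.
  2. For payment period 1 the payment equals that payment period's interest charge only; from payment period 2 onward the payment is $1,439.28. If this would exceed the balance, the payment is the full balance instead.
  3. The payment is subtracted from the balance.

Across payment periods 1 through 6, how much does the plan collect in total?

Payment period 1: opening $5,666.84; interest $85.00 → $5,751.84; payment $85.00; balance $5,666.84
Payment period 2: opening $5,666.84; interest $85.00 → $5,751.84; payment $1,439.28; balance $4,312.56
Payment period 3: opening $4,312.56; interest $64.68 → $4,377.24; payment $1,439.28; balance $2,937.96
Payment period 4: opening $2,937.96; interest $44.06 → $2,982.02; payment $1,439.28; balance $1,542.74
Payment period 5: opening $1,542.74; interest $23.14 → $1,565.88; payment $1,439.28; balance $126.60
Payment period 6: opening $126.60; interest $1.89 → $128.49; payment $128.49; balance $0.00
Total paid: $5,970.61

$5,970.61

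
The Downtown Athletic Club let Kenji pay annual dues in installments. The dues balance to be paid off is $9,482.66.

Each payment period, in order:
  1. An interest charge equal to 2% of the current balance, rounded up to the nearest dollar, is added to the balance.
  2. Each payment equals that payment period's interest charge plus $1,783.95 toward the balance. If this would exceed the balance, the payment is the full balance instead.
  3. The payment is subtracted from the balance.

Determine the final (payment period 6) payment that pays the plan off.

$574.91

Payment period 1: $9,482.66 +$190.00 interest = $9,672.66; pay $1,973.95 → $7,698.71
Payment period 2: $7,698.71 +$154.00 interest = $7,852.71; pay $1,937.95 → $5,914.76
Payment period 3: $5,914.76 +$119.00 interest = $6,033.76; pay $1,902.95 → $4,130.81
Payment period 4: $4,130.81 +$83.00 interest = $4,213.81; pay $1,866.95 → $2,346.86
Payment period 5: $2,346.86 +$47.00 interest = $2,393.86; pay $1,830.95 → $562.91
Payment period 6: $562.91 +$12.00 interest = $574.91; pay $574.91 → $0.00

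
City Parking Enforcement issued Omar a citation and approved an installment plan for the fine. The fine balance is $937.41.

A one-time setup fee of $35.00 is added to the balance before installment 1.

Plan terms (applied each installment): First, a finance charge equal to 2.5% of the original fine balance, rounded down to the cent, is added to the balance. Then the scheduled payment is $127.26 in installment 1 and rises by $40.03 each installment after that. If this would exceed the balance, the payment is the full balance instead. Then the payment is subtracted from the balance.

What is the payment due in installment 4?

$247.35

Installment 1: $972.41 +$23.43 interest = $995.84; pay $127.26 → $868.58
Installment 2: $868.58 +$23.43 interest = $892.01; pay $167.29 → $724.72
Installment 3: $724.72 +$23.43 interest = $748.15; pay $207.32 → $540.83
Installment 4: $540.83 +$23.43 interest = $564.26; pay $247.35 → $316.91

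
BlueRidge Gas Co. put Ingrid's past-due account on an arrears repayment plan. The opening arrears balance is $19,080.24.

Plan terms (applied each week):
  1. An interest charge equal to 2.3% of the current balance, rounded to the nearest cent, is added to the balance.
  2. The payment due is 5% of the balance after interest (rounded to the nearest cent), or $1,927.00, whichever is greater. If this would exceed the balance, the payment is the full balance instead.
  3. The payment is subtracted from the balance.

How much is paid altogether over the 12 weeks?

Week 1: opening $19,080.24; interest $438.85 → $19,519.09; payment $1,927.00; balance $17,592.09
Week 2: opening $17,592.09; interest $404.62 → $17,996.71; payment $1,927.00; balance $16,069.71
Week 3: opening $16,069.71; interest $369.60 → $16,439.31; payment $1,927.00; balance $14,512.31
Week 4: opening $14,512.31; interest $333.78 → $14,846.09; payment $1,927.00; balance $12,919.09
Week 5: opening $12,919.09; interest $297.14 → $13,216.23; payment $1,927.00; balance $11,289.23
Week 6: opening $11,289.23; interest $259.65 → $11,548.88; payment $1,927.00; balance $9,621.88
Week 7: opening $9,621.88; interest $221.30 → $9,843.18; payment $1,927.00; balance $7,916.18
Week 8: opening $7,916.18; interest $182.07 → $8,098.25; payment $1,927.00; balance $6,171.25
Week 9: opening $6,171.25; interest $141.94 → $6,313.19; payment $1,927.00; balance $4,386.19
Week 10: opening $4,386.19; interest $100.88 → $4,487.07; payment $1,927.00; balance $2,560.07
Week 11: opening $2,560.07; interest $58.88 → $2,618.95; payment $1,927.00; balance $691.95
Week 12: opening $691.95; interest $15.91 → $707.86; payment $707.86; balance $0.00
Total paid: $21,904.86

$21,904.86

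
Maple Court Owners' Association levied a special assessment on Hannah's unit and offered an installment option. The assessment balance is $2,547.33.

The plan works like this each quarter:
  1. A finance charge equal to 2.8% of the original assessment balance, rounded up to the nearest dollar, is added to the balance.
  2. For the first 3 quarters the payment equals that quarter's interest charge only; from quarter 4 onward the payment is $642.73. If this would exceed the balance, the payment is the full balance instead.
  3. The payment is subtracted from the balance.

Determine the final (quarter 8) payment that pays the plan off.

# | Opening | Interest | Payment | End bal
1 | $2,547.33 | $72.00 | $72.00 | $2,547.33
2 | $2,547.33 | $72.00 | $72.00 | $2,547.33
3 | $2,547.33 | $72.00 | $72.00 | $2,547.33
4 | $2,547.33 | $72.00 | $642.73 | $1,976.60
5 | $1,976.60 | $72.00 | $642.73 | $1,405.87
6 | $1,405.87 | $72.00 | $642.73 | $835.14
7 | $835.14 | $72.00 | $642.73 | $264.41
8 | $264.41 | $72.00 | $336.41 | $0.00

$336.41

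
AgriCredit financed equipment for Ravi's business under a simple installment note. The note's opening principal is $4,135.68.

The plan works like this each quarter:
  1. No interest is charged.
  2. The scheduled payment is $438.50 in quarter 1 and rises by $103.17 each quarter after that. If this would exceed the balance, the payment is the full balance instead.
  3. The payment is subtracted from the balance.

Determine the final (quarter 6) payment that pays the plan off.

$911.48

Quarter 1: opening $4,135.68; payment $438.50; balance $3,697.18
Quarter 2: opening $3,697.18; payment $541.67; balance $3,155.51
Quarter 3: opening $3,155.51; payment $644.84; balance $2,510.67
Quarter 4: opening $2,510.67; payment $748.01; balance $1,762.66
Quarter 5: opening $1,762.66; payment $851.18; balance $911.48
Quarter 6: opening $911.48; payment $911.48; balance $0.00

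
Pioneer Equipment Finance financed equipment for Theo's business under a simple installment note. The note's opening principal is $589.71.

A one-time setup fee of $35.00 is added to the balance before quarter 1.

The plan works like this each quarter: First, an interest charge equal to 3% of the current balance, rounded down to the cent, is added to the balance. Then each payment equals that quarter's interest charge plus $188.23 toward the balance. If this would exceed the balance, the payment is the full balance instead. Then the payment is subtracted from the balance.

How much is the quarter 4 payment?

$61.82

# | Opening | Interest | Payment | End bal
1 | $624.71 | $18.74 | $206.97 | $436.48
2 | $436.48 | $13.09 | $201.32 | $248.25
3 | $248.25 | $7.44 | $195.67 | $60.02
4 | $60.02 | $1.80 | $61.82 | $0.00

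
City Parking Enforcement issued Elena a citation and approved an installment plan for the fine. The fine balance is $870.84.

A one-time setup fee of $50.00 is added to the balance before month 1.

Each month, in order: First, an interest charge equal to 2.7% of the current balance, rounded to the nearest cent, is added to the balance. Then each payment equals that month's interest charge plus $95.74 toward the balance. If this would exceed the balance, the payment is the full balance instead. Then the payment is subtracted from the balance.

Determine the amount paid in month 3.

# | Opening | Interest | Payment | End bal
1 | $920.84 | $24.86 | $120.60 | $825.10
2 | $825.10 | $22.28 | $118.02 | $729.36
3 | $729.36 | $19.69 | $115.43 | $633.62

$115.43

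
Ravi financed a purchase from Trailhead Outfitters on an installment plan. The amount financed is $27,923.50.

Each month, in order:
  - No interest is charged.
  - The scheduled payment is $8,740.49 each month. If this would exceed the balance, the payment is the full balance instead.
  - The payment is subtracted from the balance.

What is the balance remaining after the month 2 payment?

# | Opening | Payment | End bal
1 | $27,923.50 | $8,740.49 | $19,183.01
2 | $19,183.01 | $8,740.49 | $10,442.52

$10,442.52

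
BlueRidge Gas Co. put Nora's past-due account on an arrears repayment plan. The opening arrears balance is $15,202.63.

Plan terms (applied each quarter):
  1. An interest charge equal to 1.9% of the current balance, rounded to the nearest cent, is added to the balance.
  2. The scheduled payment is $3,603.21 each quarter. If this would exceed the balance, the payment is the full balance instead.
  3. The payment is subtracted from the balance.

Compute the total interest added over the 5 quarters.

$802.45

Quarter 1: $15,202.63 +$288.85 interest = $15,491.48; pay $3,603.21 → $11,888.27
Quarter 2: $11,888.27 +$225.88 interest = $12,114.15; pay $3,603.21 → $8,510.94
Quarter 3: $8,510.94 +$161.71 interest = $8,672.65; pay $3,603.21 → $5,069.44
Quarter 4: $5,069.44 +$96.32 interest = $5,165.76; pay $3,603.21 → $1,562.55
Quarter 5: $1,562.55 +$29.69 interest = $1,592.24; pay $1,592.24 → $0.00
Total interest: $288.85 + $225.88 + $161.71 + $96.32 + $29.69 = $802.45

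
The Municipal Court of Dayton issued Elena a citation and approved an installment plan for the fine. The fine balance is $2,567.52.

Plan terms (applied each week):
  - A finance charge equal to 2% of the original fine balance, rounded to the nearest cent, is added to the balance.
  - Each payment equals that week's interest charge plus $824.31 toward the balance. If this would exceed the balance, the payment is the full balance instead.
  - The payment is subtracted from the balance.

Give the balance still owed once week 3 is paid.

# | Opening | Interest | Payment | End bal
1 | $2,567.52 | $51.35 | $875.66 | $1,743.21
2 | $1,743.21 | $51.35 | $875.66 | $918.90
3 | $918.90 | $51.35 | $875.66 | $94.59

$94.59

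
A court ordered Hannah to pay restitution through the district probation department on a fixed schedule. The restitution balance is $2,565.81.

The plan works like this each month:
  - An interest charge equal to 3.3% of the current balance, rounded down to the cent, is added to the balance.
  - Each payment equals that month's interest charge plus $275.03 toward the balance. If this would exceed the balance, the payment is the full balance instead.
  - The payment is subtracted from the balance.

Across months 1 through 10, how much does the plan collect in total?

Month 1: $2,565.81 +$84.67 interest = $2,650.48; pay $359.70 → $2,290.78
Month 2: $2,290.78 +$75.59 interest = $2,366.37; pay $350.62 → $2,015.75
Month 3: $2,015.75 +$66.51 interest = $2,082.26; pay $341.54 → $1,740.72
Month 4: $1,740.72 +$57.44 interest = $1,798.16; pay $332.47 → $1,465.69
Month 5: $1,465.69 +$48.36 interest = $1,514.05; pay $323.39 → $1,190.66
Month 6: $1,190.66 +$39.29 interest = $1,229.95; pay $314.32 → $915.63
Month 7: $915.63 +$30.21 interest = $945.84; pay $305.24 → $640.60
Month 8: $640.60 +$21.13 interest = $661.73; pay $296.16 → $365.57
Month 9: $365.57 +$12.06 interest = $377.63; pay $287.09 → $90.54
Month 10: $90.54 +$2.98 interest = $93.52; pay $93.52 → $0.00
Total paid: $3,004.05

$3,004.05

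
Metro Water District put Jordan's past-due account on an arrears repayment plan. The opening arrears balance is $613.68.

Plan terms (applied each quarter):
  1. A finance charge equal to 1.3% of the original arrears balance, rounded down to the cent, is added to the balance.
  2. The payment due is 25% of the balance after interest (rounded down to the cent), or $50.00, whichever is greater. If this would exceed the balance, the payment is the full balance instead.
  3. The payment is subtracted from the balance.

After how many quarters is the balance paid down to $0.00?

Quarter 1: opening $613.68; interest $7.97 → $621.65; payment $155.41; balance $466.24
Quarter 2: opening $466.24; interest $7.97 → $474.21; payment $118.55; balance $355.66
Quarter 3: opening $355.66; interest $7.97 → $363.63; payment $90.90; balance $272.73
Quarter 4: opening $272.73; interest $7.97 → $280.70; payment $70.17; balance $210.53
Quarter 5: opening $210.53; interest $7.97 → $218.50; payment $54.62; balance $163.88
Quarter 6: opening $163.88; interest $7.97 → $171.85; payment $50.00; balance $121.85
Quarter 7: opening $121.85; interest $7.97 → $129.82; payment $50.00; balance $79.82
Quarter 8: opening $79.82; interest $7.97 → $87.79; payment $50.00; balance $37.79
Quarter 9: opening $37.79; interest $7.97 → $45.76; payment $45.76; balance $0.00
Balance reaches $0.00 in quarter 9.

9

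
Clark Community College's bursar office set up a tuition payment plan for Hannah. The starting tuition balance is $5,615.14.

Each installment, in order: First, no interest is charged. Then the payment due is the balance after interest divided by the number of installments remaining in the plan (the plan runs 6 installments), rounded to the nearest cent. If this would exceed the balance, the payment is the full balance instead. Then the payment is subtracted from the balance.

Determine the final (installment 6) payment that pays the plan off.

$935.85

Installment 1: opening $5,615.14; payment $935.86; balance $4,679.28
Installment 2: opening $4,679.28; payment $935.86; balance $3,743.42
Installment 3: opening $3,743.42; payment $935.86; balance $2,807.56
Installment 4: opening $2,807.56; payment $935.85; balance $1,871.71
Installment 5: opening $1,871.71; payment $935.86; balance $935.85
Installment 6: opening $935.85; payment $935.85; balance $0.00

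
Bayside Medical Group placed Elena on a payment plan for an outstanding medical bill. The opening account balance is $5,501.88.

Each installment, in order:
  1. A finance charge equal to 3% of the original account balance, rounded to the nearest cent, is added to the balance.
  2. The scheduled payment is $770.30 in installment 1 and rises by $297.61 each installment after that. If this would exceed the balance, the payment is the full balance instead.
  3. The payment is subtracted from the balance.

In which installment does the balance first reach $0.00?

5

Installment 1: opening $5,501.88; interest $165.06 → $5,666.94; payment $770.30; balance $4,896.64
Installment 2: opening $4,896.64; interest $165.06 → $5,061.70; payment $1,067.91; balance $3,993.79
Installment 3: opening $3,993.79; interest $165.06 → $4,158.85; payment $1,365.52; balance $2,793.33
Installment 4: opening $2,793.33; interest $165.06 → $2,958.39; payment $1,663.13; balance $1,295.26
Installment 5: opening $1,295.26; interest $165.06 → $1,460.32; payment $1,460.32; balance $0.00
Balance reaches $0.00 in installment 5.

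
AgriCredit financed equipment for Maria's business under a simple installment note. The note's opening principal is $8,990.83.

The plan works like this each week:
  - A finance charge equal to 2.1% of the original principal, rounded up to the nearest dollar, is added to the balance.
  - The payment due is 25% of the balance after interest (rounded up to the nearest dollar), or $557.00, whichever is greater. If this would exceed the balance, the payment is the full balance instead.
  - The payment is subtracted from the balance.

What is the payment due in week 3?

Week 1: opening $8,990.83; interest $189.00 → $9,179.83; payment $2,295.00; balance $6,884.83
Week 2: opening $6,884.83; interest $189.00 → $7,073.83; payment $1,769.00; balance $5,304.83
Week 3: opening $5,304.83; interest $189.00 → $5,493.83; payment $1,374.00; balance $4,119.83

$1,374.00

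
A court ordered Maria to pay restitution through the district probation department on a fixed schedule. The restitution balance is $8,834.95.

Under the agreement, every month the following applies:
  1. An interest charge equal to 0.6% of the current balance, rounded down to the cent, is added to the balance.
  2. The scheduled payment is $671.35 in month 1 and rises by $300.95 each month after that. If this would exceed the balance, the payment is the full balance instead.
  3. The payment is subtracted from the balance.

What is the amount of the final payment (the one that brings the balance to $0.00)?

# | Opening | Interest | Payment | End bal
1 | $8,834.95 | $53.00 | $671.35 | $8,216.60
2 | $8,216.60 | $49.29 | $972.30 | $7,293.59
3 | $7,293.59 | $43.76 | $1,273.25 | $6,064.10
4 | $6,064.10 | $36.38 | $1,574.20 | $4,526.28
5 | $4,526.28 | $27.15 | $1,875.15 | $2,678.28
6 | $2,678.28 | $16.06 | $2,176.10 | $518.24
7 | $518.24 | $3.10 | $521.34 | $0.00

$521.34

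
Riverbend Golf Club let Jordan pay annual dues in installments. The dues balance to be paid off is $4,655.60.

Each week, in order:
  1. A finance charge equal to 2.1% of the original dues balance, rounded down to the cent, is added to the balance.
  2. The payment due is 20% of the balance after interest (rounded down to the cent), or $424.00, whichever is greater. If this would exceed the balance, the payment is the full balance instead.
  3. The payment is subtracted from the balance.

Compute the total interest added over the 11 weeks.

Week 1: $4,655.60 +$97.76 interest = $4,753.36; pay $950.67 → $3,802.69
Week 2: $3,802.69 +$97.76 interest = $3,900.45; pay $780.09 → $3,120.36
Week 3: $3,120.36 +$97.76 interest = $3,218.12; pay $643.62 → $2,574.50
Week 4: $2,574.50 +$97.76 interest = $2,672.26; pay $534.45 → $2,137.81
Week 5: $2,137.81 +$97.76 interest = $2,235.57; pay $447.11 → $1,788.46
Week 6: $1,788.46 +$97.76 interest = $1,886.22; pay $424.00 → $1,462.22
Week 7: $1,462.22 +$97.76 interest = $1,559.98; pay $424.00 → $1,135.98
Week 8: $1,135.98 +$97.76 interest = $1,233.74; pay $424.00 → $809.74
Week 9: $809.74 +$97.76 interest = $907.50; pay $424.00 → $483.50
Week 10: $483.50 +$97.76 interest = $581.26; pay $424.00 → $157.26
Week 11: $157.26 +$97.76 interest = $255.02; pay $255.02 → $0.00
Total interest: $97.76 + $97.76 + $97.76 + $97.76 + $97.76 + $97.76 + $97.76 + $97.76 + $97.76 + $97.76 + $97.76 = $1,075.36

$1,075.36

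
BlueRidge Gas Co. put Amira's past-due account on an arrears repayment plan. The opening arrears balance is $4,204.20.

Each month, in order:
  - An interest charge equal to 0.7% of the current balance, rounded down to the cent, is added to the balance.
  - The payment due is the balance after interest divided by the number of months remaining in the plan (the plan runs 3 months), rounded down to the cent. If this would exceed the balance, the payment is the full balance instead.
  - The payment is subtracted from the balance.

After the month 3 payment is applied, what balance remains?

Month 1: $4,204.20 +$29.42 interest = $4,233.62; pay $1,411.20 → $2,822.42
Month 2: $2,822.42 +$19.75 interest = $2,842.17; pay $1,421.08 → $1,421.09
Month 3: $1,421.09 +$9.94 interest = $1,431.03; pay $1,431.03 → $0.00

$0.00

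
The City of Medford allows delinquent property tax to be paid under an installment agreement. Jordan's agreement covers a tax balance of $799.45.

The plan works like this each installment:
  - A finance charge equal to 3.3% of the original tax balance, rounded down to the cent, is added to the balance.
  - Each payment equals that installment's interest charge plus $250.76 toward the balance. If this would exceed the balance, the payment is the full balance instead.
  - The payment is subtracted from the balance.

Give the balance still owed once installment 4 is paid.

$0.00

Installment 1: opening $799.45; interest $26.38 → $825.83; payment $277.14; balance $548.69
Installment 2: opening $548.69; interest $26.38 → $575.07; payment $277.14; balance $297.93
Installment 3: opening $297.93; interest $26.38 → $324.31; payment $277.14; balance $47.17
Installment 4: opening $47.17; interest $26.38 → $73.55; payment $73.55; balance $0.00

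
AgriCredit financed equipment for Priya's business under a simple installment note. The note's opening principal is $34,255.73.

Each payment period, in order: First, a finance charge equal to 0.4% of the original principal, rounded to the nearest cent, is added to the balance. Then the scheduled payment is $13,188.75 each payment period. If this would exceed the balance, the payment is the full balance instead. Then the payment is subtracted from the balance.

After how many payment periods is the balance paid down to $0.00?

# | Opening | Interest | Payment | End bal
1 | $34,255.73 | $137.02 | $13,188.75 | $21,204.00
2 | $21,204.00 | $137.02 | $13,188.75 | $8,152.27
3 | $8,152.27 | $137.02 | $8,289.29 | $0.00
Balance reaches $0.00 in payment period 3.

3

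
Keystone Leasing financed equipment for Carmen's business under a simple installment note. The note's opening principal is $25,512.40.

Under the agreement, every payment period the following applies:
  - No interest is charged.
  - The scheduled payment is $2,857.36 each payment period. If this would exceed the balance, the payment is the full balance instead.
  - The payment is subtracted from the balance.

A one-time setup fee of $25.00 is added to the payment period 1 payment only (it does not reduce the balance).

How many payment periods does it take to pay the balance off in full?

Payment period 1: opening $25,512.40; payment $2,857.36 (+ $25.00 fee); balance $22,655.04
Payment period 2: opening $22,655.04; payment $2,857.36; balance $19,797.68
Payment period 3: opening $19,797.68; payment $2,857.36; balance $16,940.32
Payment period 4: opening $16,940.32; payment $2,857.36; balance $14,082.96
Payment period 5: opening $14,082.96; payment $2,857.36; balance $11,225.60
Payment period 6: opening $11,225.60; payment $2,857.36; balance $8,368.24
Payment period 7: opening $8,368.24; payment $2,857.36; balance $5,510.88
Payment period 8: opening $5,510.88; payment $2,857.36; balance $2,653.52
Payment period 9: opening $2,653.52; payment $2,653.52; balance $0.00
Balance reaches $0.00 in payment period 9.

9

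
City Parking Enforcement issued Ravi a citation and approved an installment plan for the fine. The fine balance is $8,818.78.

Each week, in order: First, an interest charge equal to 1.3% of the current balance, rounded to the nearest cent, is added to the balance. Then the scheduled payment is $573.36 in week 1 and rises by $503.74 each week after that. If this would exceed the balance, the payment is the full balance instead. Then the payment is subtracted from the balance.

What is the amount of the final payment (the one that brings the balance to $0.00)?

$1,379.17

Week 1: opening $8,818.78; interest $114.64 → $8,933.42; payment $573.36; balance $8,360.06
Week 2: opening $8,360.06; interest $108.68 → $8,468.74; payment $1,077.10; balance $7,391.64
Week 3: opening $7,391.64; interest $96.09 → $7,487.73; payment $1,580.84; balance $5,906.89
Week 4: opening $5,906.89; interest $76.79 → $5,983.68; payment $2,084.58; balance $3,899.10
Week 5: opening $3,899.10; interest $50.69 → $3,949.79; payment $2,588.32; balance $1,361.47
Week 6: opening $1,361.47; interest $17.70 → $1,379.17; payment $1,379.17; balance $0.00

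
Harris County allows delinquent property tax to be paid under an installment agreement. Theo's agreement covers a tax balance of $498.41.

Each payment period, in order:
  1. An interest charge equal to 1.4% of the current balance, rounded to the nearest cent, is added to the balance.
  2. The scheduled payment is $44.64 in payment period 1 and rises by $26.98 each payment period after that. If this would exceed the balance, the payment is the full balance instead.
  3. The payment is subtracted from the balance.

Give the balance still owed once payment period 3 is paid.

Payment period 1: $498.41 +$6.98 interest = $505.39; pay $44.64 → $460.75
Payment period 2: $460.75 +$6.45 interest = $467.20; pay $71.62 → $395.58
Payment period 3: $395.58 +$5.54 interest = $401.12; pay $98.60 → $302.52

$302.52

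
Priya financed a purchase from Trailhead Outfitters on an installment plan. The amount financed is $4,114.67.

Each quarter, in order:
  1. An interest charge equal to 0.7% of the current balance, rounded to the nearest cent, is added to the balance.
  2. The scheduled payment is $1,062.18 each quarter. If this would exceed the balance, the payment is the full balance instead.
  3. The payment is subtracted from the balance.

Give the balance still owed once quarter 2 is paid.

$2,040.68

Quarter 1: $4,114.67 +$28.80 interest = $4,143.47; pay $1,062.18 → $3,081.29
Quarter 2: $3,081.29 +$21.57 interest = $3,102.86; pay $1,062.18 → $2,040.68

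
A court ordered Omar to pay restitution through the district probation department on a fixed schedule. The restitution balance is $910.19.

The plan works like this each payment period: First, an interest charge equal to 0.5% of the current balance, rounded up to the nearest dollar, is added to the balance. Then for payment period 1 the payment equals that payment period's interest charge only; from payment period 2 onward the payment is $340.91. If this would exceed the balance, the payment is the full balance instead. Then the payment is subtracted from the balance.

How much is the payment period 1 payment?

$5.00

Payment period 1: $910.19 +$5.00 interest = $915.19; pay $5.00 → $910.19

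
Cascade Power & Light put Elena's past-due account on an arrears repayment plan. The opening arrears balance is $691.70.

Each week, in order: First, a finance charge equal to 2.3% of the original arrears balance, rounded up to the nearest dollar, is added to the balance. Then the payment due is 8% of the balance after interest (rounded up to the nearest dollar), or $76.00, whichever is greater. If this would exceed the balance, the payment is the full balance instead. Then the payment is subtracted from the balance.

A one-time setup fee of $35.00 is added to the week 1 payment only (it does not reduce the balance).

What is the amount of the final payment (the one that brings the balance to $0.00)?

$47.70

Week 1: opening $691.70; interest $16.00 → $707.70; payment $76.00 (+ $35.00 fee); balance $631.70
Week 2: opening $631.70; interest $16.00 → $647.70; payment $76.00; balance $571.70
Week 3: opening $571.70; interest $16.00 → $587.70; payment $76.00; balance $511.70
Week 4: opening $511.70; interest $16.00 → $527.70; payment $76.00; balance $451.70
Week 5: opening $451.70; interest $16.00 → $467.70; payment $76.00; balance $391.70
Week 6: opening $391.70; interest $16.00 → $407.70; payment $76.00; balance $331.70
Week 7: opening $331.70; interest $16.00 → $347.70; payment $76.00; balance $271.70
Week 8: opening $271.70; interest $16.00 → $287.70; payment $76.00; balance $211.70
Week 9: opening $211.70; interest $16.00 → $227.70; payment $76.00; balance $151.70
Week 10: opening $151.70; interest $16.00 → $167.70; payment $76.00; balance $91.70
Week 11: opening $91.70; interest $16.00 → $107.70; payment $76.00; balance $31.70
Week 12: opening $31.70; interest $16.00 → $47.70; payment $47.70; balance $0.00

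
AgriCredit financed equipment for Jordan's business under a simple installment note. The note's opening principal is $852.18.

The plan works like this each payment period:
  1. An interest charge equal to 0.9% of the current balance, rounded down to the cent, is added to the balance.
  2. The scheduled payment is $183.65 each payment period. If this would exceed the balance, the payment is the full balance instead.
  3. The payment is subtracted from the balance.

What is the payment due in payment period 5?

# | Opening | Interest | Payment | End bal
1 | $852.18 | $7.66 | $183.65 | $676.19
2 | $676.19 | $6.08 | $183.65 | $498.62
3 | $498.62 | $4.48 | $183.65 | $319.45
4 | $319.45 | $2.87 | $183.65 | $138.67
5 | $138.67 | $1.24 | $139.91 | $0.00

$139.91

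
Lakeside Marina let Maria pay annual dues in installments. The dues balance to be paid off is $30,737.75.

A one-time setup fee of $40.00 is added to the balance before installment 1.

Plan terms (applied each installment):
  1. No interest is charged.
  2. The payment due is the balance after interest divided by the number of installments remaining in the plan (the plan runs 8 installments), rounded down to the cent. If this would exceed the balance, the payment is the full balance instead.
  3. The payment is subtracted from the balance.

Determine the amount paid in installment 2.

$3,847.22

Installment 1: opening $30,777.75; payment $3,847.21; balance $26,930.54
Installment 2: opening $26,930.54; payment $3,847.22; balance $23,083.32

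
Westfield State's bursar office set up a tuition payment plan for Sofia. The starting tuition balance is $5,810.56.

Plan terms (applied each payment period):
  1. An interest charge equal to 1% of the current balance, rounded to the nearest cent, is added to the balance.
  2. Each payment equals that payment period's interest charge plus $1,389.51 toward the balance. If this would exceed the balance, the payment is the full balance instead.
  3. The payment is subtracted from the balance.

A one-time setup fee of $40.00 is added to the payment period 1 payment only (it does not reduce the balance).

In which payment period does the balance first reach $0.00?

# | Opening | Interest | Payment | Fee | End bal
1 | $5,810.56 | $58.11 | $1,447.62 | $40.00 | $4,421.05
2 | $4,421.05 | $44.21 | $1,433.72 | — | $3,031.54
3 | $3,031.54 | $30.32 | $1,419.83 | — | $1,642.03
4 | $1,642.03 | $16.42 | $1,405.93 | — | $252.52
5 | $252.52 | $2.53 | $255.05 | — | $0.00
Balance reaches $0.00 in payment period 5.

5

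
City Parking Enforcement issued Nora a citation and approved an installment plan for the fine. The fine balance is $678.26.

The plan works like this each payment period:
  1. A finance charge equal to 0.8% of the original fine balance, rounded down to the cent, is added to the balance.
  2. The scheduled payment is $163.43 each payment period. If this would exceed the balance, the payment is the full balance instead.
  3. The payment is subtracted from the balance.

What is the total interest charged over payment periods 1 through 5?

Payment period 1: $678.26 +$5.42 interest = $683.68; pay $163.43 → $520.25
Payment period 2: $520.25 +$5.42 interest = $525.67; pay $163.43 → $362.24
Payment period 3: $362.24 +$5.42 interest = $367.66; pay $163.43 → $204.23
Payment period 4: $204.23 +$5.42 interest = $209.65; pay $163.43 → $46.22
Payment period 5: $46.22 +$5.42 interest = $51.64; pay $51.64 → $0.00
Total interest: $5.42 + $5.42 + $5.42 + $5.42 + $5.42 = $27.10

$27.10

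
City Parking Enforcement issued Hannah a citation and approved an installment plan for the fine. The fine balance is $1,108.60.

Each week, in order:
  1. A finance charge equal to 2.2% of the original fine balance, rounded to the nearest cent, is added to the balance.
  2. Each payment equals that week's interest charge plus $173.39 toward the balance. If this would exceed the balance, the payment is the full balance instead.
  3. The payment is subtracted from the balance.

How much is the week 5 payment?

$197.78

# | Opening | Interest | Payment | End bal
1 | $1,108.60 | $24.39 | $197.78 | $935.21
2 | $935.21 | $24.39 | $197.78 | $761.82
3 | $761.82 | $24.39 | $197.78 | $588.43
4 | $588.43 | $24.39 | $197.78 | $415.04
5 | $415.04 | $24.39 | $197.78 | $241.65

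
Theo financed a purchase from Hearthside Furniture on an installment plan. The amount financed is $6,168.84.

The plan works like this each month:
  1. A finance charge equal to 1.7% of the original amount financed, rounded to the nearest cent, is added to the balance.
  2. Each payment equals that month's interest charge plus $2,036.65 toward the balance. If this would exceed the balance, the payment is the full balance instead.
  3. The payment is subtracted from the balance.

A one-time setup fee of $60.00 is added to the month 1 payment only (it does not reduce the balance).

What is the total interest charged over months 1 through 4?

Month 1: $6,168.84 +$104.87 interest = $6,273.71; pay $2,141.52 (+ $60.00 fee) → $4,132.19
Month 2: $4,132.19 +$104.87 interest = $4,237.06; pay $2,141.52 → $2,095.54
Month 3: $2,095.54 +$104.87 interest = $2,200.41; pay $2,141.52 → $58.89
Month 4: $58.89 +$104.87 interest = $163.76; pay $163.76 → $0.00
Total interest: $104.87 + $104.87 + $104.87 + $104.87 = $419.48

$419.48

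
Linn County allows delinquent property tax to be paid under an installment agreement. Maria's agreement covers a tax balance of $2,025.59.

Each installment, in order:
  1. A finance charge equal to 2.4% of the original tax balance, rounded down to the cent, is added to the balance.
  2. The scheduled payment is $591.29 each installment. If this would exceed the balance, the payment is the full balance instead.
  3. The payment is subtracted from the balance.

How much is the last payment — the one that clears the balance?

# | Opening | Interest | Payment | End bal
1 | $2,025.59 | $48.61 | $591.29 | $1,482.91
2 | $1,482.91 | $48.61 | $591.29 | $940.23
3 | $940.23 | $48.61 | $591.29 | $397.55
4 | $397.55 | $48.61 | $446.16 | $0.00

$446.16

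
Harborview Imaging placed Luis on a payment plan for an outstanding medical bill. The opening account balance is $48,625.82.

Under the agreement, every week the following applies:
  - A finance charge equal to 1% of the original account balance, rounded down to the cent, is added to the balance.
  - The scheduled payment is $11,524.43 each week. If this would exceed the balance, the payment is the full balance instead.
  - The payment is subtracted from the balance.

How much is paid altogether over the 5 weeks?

$51,057.07

Week 1: opening $48,625.82; interest $486.25 → $49,112.07; payment $11,524.43; balance $37,587.64
Week 2: opening $37,587.64; interest $486.25 → $38,073.89; payment $11,524.43; balance $26,549.46
Week 3: opening $26,549.46; interest $486.25 → $27,035.71; payment $11,524.43; balance $15,511.28
Week 4: opening $15,511.28; interest $486.25 → $15,997.53; payment $11,524.43; balance $4,473.10
Week 5: opening $4,473.10; interest $486.25 → $4,959.35; payment $4,959.35; balance $0.00
Total paid: $51,057.07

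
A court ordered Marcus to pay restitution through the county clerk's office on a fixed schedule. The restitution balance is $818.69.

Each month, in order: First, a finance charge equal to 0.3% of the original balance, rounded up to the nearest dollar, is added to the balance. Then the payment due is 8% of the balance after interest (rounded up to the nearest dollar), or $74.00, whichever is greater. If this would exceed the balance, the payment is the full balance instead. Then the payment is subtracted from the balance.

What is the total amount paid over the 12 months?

$854.69

Month 1: opening $818.69; interest $3.00 → $821.69; payment $74.00; balance $747.69
Month 2: opening $747.69; interest $3.00 → $750.69; payment $74.00; balance $676.69
Month 3: opening $676.69; interest $3.00 → $679.69; payment $74.00; balance $605.69
Month 4: opening $605.69; interest $3.00 → $608.69; payment $74.00; balance $534.69
Month 5: opening $534.69; interest $3.00 → $537.69; payment $74.00; balance $463.69
Month 6: opening $463.69; interest $3.00 → $466.69; payment $74.00; balance $392.69
Month 7: opening $392.69; interest $3.00 → $395.69; payment $74.00; balance $321.69
Month 8: opening $321.69; interest $3.00 → $324.69; payment $74.00; balance $250.69
Month 9: opening $250.69; interest $3.00 → $253.69; payment $74.00; balance $179.69
Month 10: opening $179.69; interest $3.00 → $182.69; payment $74.00; balance $108.69
Month 11: opening $108.69; interest $3.00 → $111.69; payment $74.00; balance $37.69
Month 12: opening $37.69; interest $3.00 → $40.69; payment $40.69; balance $0.00
Total paid: $854.69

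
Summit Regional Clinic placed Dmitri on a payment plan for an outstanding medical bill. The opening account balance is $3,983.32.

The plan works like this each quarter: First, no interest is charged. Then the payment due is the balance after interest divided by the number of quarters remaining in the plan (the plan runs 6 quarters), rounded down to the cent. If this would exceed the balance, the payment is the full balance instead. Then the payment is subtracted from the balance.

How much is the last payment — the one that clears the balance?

Quarter 1: $3,983.32 − $663.88 → $3,319.44
Quarter 2: $3,319.44 − $663.88 → $2,655.56
Quarter 3: $2,655.56 − $663.89 → $1,991.67
Quarter 4: $1,991.67 − $663.89 → $1,327.78
Quarter 5: $1,327.78 − $663.89 → $663.89
Quarter 6: $663.89 − $663.89 → $0.00

$663.89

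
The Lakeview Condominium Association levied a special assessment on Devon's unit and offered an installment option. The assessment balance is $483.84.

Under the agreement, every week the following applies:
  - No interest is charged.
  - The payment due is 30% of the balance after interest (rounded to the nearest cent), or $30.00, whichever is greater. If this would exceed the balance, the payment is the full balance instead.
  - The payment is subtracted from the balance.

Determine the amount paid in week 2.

# | Opening | Payment | End bal
1 | $483.84 | $145.15 | $338.69
2 | $338.69 | $101.61 | $237.08

$101.61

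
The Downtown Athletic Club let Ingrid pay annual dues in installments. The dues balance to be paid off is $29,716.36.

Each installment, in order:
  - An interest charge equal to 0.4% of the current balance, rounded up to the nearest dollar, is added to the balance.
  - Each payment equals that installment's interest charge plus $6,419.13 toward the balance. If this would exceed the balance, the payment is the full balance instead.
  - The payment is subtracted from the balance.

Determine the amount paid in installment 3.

Installment 1: opening $29,716.36; interest $119.00 → $29,835.36; payment $6,538.13; balance $23,297.23
Installment 2: opening $23,297.23; interest $94.00 → $23,391.23; payment $6,513.13; balance $16,878.10
Installment 3: opening $16,878.10; interest $68.00 → $16,946.10; payment $6,487.13; balance $10,458.97

$6,487.13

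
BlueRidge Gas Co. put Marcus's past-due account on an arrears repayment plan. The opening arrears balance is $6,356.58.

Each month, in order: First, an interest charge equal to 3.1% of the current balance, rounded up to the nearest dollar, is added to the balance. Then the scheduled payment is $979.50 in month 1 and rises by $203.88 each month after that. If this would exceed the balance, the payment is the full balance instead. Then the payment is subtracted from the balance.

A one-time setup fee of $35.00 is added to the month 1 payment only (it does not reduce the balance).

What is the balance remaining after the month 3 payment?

# | Opening | Interest | Payment | Fee | End bal
1 | $6,356.58 | $198.00 | $979.50 | $35.00 | $5,575.08
2 | $5,575.08 | $173.00 | $1,183.38 | — | $4,564.70
3 | $4,564.70 | $142.00 | $1,387.26 | — | $3,319.44

$3,319.44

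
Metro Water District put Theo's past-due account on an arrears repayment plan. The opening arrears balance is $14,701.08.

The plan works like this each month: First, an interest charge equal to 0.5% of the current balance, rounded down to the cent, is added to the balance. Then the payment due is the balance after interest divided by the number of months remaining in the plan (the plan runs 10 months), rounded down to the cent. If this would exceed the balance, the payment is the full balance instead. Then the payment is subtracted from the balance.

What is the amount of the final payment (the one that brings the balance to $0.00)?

# | Opening | Interest | Payment | End bal
1 | $14,701.08 | $73.50 | $1,477.45 | $13,297.13
2 | $13,297.13 | $66.48 | $1,484.84 | $11,878.77
3 | $11,878.77 | $59.39 | $1,492.27 | $10,445.89
4 | $10,445.89 | $52.22 | $1,499.73 | $8,998.38
5 | $8,998.38 | $44.99 | $1,507.22 | $7,536.15
6 | $7,536.15 | $37.68 | $1,514.76 | $6,059.07
7 | $6,059.07 | $30.29 | $1,522.34 | $4,567.02
8 | $4,567.02 | $22.83 | $1,529.95 | $3,059.90
9 | $3,059.90 | $15.29 | $1,537.59 | $1,537.60
10 | $1,537.60 | $7.68 | $1,545.28 | $0.00

$1,545.28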